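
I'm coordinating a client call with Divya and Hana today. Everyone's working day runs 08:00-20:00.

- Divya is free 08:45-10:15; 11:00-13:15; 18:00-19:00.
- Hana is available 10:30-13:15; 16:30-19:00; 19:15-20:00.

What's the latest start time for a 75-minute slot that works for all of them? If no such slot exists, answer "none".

Divya ∩ Hana: 11:00-13:15, 18:00-19:00.
The last common window of at least 75 minutes is 11:00-13:15; a 75-minute meeting can start as late as 12:00 and still end by 13:15.

12:00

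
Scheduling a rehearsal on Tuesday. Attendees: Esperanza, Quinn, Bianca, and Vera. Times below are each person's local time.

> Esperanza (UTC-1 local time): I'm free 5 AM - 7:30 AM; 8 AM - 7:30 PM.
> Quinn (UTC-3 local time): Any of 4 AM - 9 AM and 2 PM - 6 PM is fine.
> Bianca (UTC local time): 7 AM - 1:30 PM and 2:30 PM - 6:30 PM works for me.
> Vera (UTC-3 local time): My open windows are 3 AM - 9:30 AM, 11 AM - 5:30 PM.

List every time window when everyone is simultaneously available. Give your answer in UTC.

Esperanza in UTC: 06:00-08:30, 09:00-20:30 (add 1h to convert from UTC-1).
Quinn in UTC: 07:00-12:00, 17:00-21:00 (add 3h to convert from UTC-3).
Bianca in UTC: 07:00-13:30, 14:30-18:30.
Vera in UTC: 06:00-12:30, 14:00-20:30 (add 3h to convert from UTC-3).
Esperanza ∩ Quinn: 07:00-08:30, 09:00-12:00, 17:00-20:30.
Esperanza ∩ Quinn ∩ Bianca: 07:00-08:30, 09:00-12:00, 17:00-18:30.
Esperanza ∩ Quinn ∩ Bianca ∩ Vera: 07:00-08:30, 09:00-12:00, 17:00-18:30.

07:00-08:30, 09:00-12:00, 17:00-18:30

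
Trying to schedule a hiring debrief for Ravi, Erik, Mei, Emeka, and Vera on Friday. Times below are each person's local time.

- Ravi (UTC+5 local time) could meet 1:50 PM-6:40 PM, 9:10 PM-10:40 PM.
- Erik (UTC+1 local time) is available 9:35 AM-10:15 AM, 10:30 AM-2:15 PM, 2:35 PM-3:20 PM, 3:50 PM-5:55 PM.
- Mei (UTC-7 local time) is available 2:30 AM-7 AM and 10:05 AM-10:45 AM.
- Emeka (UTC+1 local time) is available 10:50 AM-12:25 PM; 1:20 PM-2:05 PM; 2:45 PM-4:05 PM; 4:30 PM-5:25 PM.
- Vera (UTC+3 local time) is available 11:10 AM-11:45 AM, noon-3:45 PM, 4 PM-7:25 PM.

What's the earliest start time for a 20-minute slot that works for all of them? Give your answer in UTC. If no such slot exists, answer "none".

Ravi in UTC: 08:50-13:40, 16:10-17:40 (subtract 5h to convert from UTC+5).
Erik in UTC: 08:35-09:15, 09:30-13:15, 13:35-14:20, 14:50-16:55 (subtract 1h to convert from UTC+1).
Mei in UTC: 09:30-14:00, 17:05-17:45 (add 7h to convert from UTC-7).
Emeka in UTC: 09:50-11:25, 12:20-13:05, 13:45-15:05, 15:30-16:25 (subtract 1h to convert from UTC+1).
Vera in UTC: 08:10-08:45, 09:00-12:45, 13:00-16:25 (subtract 3h to convert from UTC+3).
Ravi ∩ Erik: 08:50-09:15, 09:30-13:15, 13:35-13:40, 16:10-16:55.
Ravi ∩ Erik ∩ Mei: 09:30-13:15, 13:35-13:40.
Ravi ∩ Erik ∩ Mei ∩ Emeka: 09:50-11:25, 12:20-13:05.
Ravi ∩ Erik ∩ Mei ∩ Emeka ∩ Vera: 09:50-11:25, 12:20-12:45, 13:00-13:05.
So the common availability across everyone is 09:50-11:25, 12:20-12:45, 13:00-13:05.
The first common window of at least 20 minutes is 09:50-11:25, so the earliest start is 09:50.

09:50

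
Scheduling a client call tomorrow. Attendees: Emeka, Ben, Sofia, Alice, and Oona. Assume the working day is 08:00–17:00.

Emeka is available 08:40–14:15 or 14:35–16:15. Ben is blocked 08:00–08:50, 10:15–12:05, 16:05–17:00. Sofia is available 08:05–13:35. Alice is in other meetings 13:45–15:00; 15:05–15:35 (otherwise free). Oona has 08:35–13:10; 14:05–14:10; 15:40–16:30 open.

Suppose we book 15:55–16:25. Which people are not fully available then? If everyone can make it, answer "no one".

Ben, Emeka, Sofia

Emeka free: 08:40-14:15, 14:35-16:15.
Ben free: 08:50-10:15, 12:05-16:05 (invert busy blocks within the working day).
Sofia free: 08:05-13:35.
Alice free: 08:00-13:45, 15:00-15:05, 15:35-17:00 (invert busy blocks within the working day).
Oona free: 08:35-13:10, 14:05-14:10, 15:40-16:30.
Emeka: not fully free for 15:55-16:25. Ben: not fully free for 15:55-16:25. Sofia: not fully free for 15:55-16:25. Alice: free for 15:55-16:25. Oona: free for 15:55-16:25.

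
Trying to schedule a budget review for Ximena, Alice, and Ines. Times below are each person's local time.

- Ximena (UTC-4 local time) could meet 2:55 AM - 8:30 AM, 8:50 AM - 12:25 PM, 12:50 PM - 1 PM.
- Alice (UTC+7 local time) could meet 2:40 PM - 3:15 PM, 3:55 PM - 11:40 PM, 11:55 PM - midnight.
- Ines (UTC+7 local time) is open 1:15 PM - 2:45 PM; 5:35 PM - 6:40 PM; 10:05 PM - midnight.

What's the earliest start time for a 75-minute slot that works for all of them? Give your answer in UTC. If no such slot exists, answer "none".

Ximena in UTC: 06:55-12:30, 12:50-16:25, 16:50-17:00 (add 4h to convert from UTC-4).
Alice in UTC: 07:40-08:15, 08:55-16:40, 16:55-17:00 (subtract 7h to convert from UTC+7).
Ines in UTC: 06:15-07:45, 10:35-11:40, 15:05-17:00 (subtract 7h to convert from UTC+7).
Ximena ∩ Alice: 07:40-08:15, 08:55-12:30, 12:50-16:25, 16:55-17:00.
Ximena ∩ Alice ∩ Ines: 07:40-07:45, 10:35-11:40, 15:05-16:25, 16:55-17:00.
So the common availability across everyone is 07:40-07:45, 10:35-11:40, 15:05-16:25, 16:55-17:00.
The first common window of at least 75 minutes is 15:05-16:25, so the earliest start is 15:05.

15:05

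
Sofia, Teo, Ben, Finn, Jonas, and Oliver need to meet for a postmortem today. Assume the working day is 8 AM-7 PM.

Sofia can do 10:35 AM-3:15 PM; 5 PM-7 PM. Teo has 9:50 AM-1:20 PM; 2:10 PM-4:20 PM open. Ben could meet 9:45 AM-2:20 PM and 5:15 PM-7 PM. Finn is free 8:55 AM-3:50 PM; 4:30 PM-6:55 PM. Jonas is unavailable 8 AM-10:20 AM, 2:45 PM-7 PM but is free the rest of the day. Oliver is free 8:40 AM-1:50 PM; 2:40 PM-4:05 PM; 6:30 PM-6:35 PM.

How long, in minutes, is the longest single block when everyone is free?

165

Sofia free: 10:35-15:15, 17:00-19:00.
Teo free: 09:50-13:20, 14:10-16:20.
Ben free: 09:45-14:20, 17:15-19:00.
Finn free: 08:55-15:50, 16:30-18:55.
Jonas free: 10:20-14:45 (invert busy blocks within the working day).
Oliver free: 08:40-13:50, 14:40-16:05, 18:30-18:35.
Sofia ∩ Teo: 10:35-13:20, 14:10-15:15.
Sofia ∩ Teo ∩ Ben: 10:35-13:20, 14:10-14:20.
Sofia ∩ Teo ∩ Ben ∩ Finn: 10:35-13:20, 14:10-14:20.
Sofia ∩ Teo ∩ Ben ∩ Finn ∩ Jonas: 10:35-13:20, 14:10-14:20.
Sofia ∩ Teo ∩ Ben ∩ Finn ∩ Jonas ∩ Oliver: 10:35-13:20.
So the common availability across everyone is 10:35-13:20.
The longest is 10:35-13:20 at 165 minutes.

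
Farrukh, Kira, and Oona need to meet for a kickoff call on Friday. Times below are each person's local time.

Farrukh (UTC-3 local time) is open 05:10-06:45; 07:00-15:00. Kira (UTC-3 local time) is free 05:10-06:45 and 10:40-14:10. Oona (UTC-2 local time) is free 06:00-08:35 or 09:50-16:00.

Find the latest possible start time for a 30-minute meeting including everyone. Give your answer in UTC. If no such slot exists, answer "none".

16:40

Farrukh in UTC: 08:10-09:45, 10:00-18:00 (add 3h to convert from UTC-3).
Kira in UTC: 08:10-09:45, 13:40-17:10 (add 3h to convert from UTC-3).
Oona in UTC: 08:00-10:35, 11:50-18:00 (add 2h to convert from UTC-2).
Farrukh ∩ Kira: 08:10-09:45, 13:40-17:10.
Farrukh ∩ Kira ∩ Oona: 08:10-09:45, 13:40-17:10.
The last common window of at least 30 minutes is 13:40-17:10; a 30-minute meeting can start as late as 16:40 and still end by 17:10.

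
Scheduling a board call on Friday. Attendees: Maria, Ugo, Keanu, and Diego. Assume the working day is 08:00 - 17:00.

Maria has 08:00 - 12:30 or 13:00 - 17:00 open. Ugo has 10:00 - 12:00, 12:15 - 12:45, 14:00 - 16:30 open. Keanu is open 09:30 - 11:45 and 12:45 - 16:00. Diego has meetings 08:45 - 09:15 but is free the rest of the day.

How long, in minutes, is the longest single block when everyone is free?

120

Maria free: 08:00-12:30, 13:00-17:00.
Ugo free: 10:00-12:00, 12:15-12:45, 14:00-16:30.
Keanu free: 09:30-11:45, 12:45-16:00.
Diego free: 08:00-08:45, 09:15-17:00 (invert busy blocks within the working day).
Maria ∩ Ugo: 10:00-12:00, 12:15-12:30, 14:00-16:30.
Maria ∩ Ugo ∩ Keanu: 10:00-11:45, 14:00-16:00.
Maria ∩ Ugo ∩ Keanu ∩ Diego: 10:00-11:45, 14:00-16:00.
So the common availability across everyone is 10:00-11:45, 14:00-16:00.
The longest is 14:00-16:00 at 120 minutes.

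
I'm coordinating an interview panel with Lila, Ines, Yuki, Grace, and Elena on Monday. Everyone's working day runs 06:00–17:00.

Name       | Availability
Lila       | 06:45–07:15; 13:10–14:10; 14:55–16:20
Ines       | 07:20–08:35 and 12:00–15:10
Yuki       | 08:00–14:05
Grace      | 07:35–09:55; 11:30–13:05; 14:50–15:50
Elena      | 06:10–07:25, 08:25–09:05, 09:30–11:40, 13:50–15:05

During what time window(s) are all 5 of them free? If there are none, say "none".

Lila ∩ Ines: 13:10-14:10, 14:55-15:10.
Lila ∩ Ines ∩ Yuki: 13:10-14:05.
Lila ∩ Ines ∩ Yuki ∩ Grace: ∅.
Lila ∩ Ines ∩ Yuki ∩ Grace ∩ Elena: ∅.
There is no time when everyone is free.

none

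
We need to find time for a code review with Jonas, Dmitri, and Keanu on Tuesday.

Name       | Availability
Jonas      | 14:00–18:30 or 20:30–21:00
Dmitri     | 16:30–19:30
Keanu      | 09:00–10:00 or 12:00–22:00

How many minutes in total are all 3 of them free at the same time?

Jonas ∩ Dmitri: 16:30-18:30.
Jonas ∩ Dmitri ∩ Keanu: 16:30-18:30.
That's a single block of 120 minutes.

120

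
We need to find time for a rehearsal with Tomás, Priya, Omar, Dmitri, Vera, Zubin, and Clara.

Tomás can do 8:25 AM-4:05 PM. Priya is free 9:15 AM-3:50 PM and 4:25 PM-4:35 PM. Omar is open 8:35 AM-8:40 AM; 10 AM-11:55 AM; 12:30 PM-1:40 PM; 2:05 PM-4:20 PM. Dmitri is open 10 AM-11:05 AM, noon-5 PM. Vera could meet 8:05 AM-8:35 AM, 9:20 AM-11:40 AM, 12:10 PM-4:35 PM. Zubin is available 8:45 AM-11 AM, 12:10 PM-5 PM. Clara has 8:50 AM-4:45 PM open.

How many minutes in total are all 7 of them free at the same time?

Tomás ∩ Priya: 09:15-15:50.
Tomás ∩ Priya ∩ Omar: 10:00-11:55, 12:30-13:40, 14:05-15:50.
Tomás ∩ Priya ∩ Omar ∩ Dmitri: 10:00-11:05, 12:30-13:40, 14:05-15:50.
Tomás ∩ Priya ∩ Omar ∩ Dmitri ∩ Vera: 10:00-11:05, 12:30-13:40, 14:05-15:50.
Tomás ∩ Priya ∩ Omar ∩ Dmitri ∩ Vera ∩ Zubin: 10:00-11:00, 12:30-13:40, 14:05-15:50.
Tomás ∩ Priya ∩ Omar ∩ Dmitri ∩ Vera ∩ Zubin ∩ Clara: 10:00-11:00, 12:30-13:40, 14:05-15:50.
Summing the common windows: 60 + 70 + 105 = 235 minutes.

235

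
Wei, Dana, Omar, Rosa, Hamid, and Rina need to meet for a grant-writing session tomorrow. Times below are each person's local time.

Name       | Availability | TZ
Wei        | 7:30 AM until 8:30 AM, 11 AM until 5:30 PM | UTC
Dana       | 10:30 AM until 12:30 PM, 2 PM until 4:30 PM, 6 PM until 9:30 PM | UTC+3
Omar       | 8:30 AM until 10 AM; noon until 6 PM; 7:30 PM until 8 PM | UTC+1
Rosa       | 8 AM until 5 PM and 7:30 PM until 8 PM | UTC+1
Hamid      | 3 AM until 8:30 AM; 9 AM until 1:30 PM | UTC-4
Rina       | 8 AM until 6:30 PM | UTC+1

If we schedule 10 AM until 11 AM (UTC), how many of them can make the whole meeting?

Wei in UTC: 07:30-08:30, 11:00-17:30.
Dana in UTC: 07:30-09:30, 11:00-13:30, 15:00-18:30 (subtract 3h to convert from UTC+3).
Omar in UTC: 07:30-09:00, 11:00-17:00, 18:30-19:00 (subtract 1h to convert from UTC+1).
Rosa in UTC: 07:00-16:00, 18:30-19:00 (subtract 1h to convert from UTC+1).
Hamid in UTC: 07:00-12:30, 13:00-17:30 (add 4h to convert from UTC-4).
Rina in UTC: 07:00-17:30 (subtract 1h to convert from UTC+1).
Rosa, Hamid, and Rina can make the full 10:00-11:00 slot — that's 3.

3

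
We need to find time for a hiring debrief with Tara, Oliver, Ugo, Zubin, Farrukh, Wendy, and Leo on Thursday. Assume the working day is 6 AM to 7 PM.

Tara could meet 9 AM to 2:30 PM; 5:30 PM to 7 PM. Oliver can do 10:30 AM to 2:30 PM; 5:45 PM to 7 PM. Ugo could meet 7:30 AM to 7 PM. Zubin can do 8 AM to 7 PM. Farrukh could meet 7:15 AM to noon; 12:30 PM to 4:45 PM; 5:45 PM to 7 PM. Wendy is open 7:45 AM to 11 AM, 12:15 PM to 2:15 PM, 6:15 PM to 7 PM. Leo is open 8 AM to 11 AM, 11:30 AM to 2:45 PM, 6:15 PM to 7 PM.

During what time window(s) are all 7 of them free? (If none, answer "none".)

10:30-11:00, 12:30-14:15, 18:15-19:00

Tara ∩ Oliver: 10:30-14:30, 17:45-19:00.
Tara ∩ Oliver ∩ Ugo: 10:30-14:30, 17:45-19:00.
Tara ∩ Oliver ∩ Ugo ∩ Zubin: 10:30-14:30, 17:45-19:00.
Tara ∩ Oliver ∩ Ugo ∩ Zubin ∩ Farrukh: 10:30-12:00, 12:30-14:30, 17:45-19:00.
Tara ∩ Oliver ∩ Ugo ∩ Zubin ∩ Farrukh ∩ Wendy: 10:30-11:00, 12:30-14:15, 18:15-19:00.
Tara ∩ Oliver ∩ Ugo ∩ Zubin ∩ Farrukh ∩ Wendy ∩ Leo: 10:30-11:00, 12:30-14:15, 18:15-19:00.
Those are the intersection windows.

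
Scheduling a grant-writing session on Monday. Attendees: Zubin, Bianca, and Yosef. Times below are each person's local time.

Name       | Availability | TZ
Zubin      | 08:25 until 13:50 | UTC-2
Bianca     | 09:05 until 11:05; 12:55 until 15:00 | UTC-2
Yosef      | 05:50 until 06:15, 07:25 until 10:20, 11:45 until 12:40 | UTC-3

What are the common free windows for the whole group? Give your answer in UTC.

11:05-13:05, 14:55-15:40

Zubin in UTC: 10:25-15:50 (add 2h to convert from UTC-2).
Bianca in UTC: 11:05-13:05, 14:55-17:00 (add 2h to convert from UTC-2).
Yosef in UTC: 08:50-09:15, 10:25-13:20, 14:45-15:40 (add 3h to convert from UTC-3).
Zubin ∩ Bianca: 11:05-13:05, 14:55-15:50.
Zubin ∩ Bianca ∩ Yosef: 11:05-13:05, 14:55-15:40.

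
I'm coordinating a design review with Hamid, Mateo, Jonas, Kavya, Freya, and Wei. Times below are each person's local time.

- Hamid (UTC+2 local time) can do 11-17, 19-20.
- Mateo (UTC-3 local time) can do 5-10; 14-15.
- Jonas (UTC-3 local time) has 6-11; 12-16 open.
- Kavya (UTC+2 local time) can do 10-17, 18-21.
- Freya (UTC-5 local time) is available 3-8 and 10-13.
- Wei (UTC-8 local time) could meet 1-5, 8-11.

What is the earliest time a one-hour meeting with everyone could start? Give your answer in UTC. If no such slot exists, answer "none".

Hamid in UTC: 09:00-15:00, 17:00-18:00 (subtract 2h to convert from UTC+2).
Mateo in UTC: 08:00-13:00, 17:00-18:00 (add 3h to convert from UTC-3).
Jonas in UTC: 09:00-14:00, 15:00-19:00 (add 3h to convert from UTC-3).
Kavya in UTC: 08:00-15:00, 16:00-19:00 (subtract 2h to convert from UTC+2).
Freya in UTC: 08:00-13:00, 15:00-18:00 (add 5h to convert from UTC-5).
Wei in UTC: 09:00-13:00, 16:00-19:00 (add 8h to convert from UTC-8).
Hamid ∩ Mateo: 09:00-13:00, 17:00-18:00.
Hamid ∩ Mateo ∩ Jonas: 09:00-13:00, 17:00-18:00.
Hamid ∩ Mateo ∩ Jonas ∩ Kavya: 09:00-13:00, 17:00-18:00.
Hamid ∩ Mateo ∩ Jonas ∩ Kavya ∩ Freya: 09:00-13:00, 17:00-18:00.
Hamid ∩ Mateo ∩ Jonas ∩ Kavya ∩ Freya ∩ Wei: 09:00-13:00, 17:00-18:00.
The first common window of at least 60 minutes is 09:00-13:00, so the earliest start is 09:00.

09:00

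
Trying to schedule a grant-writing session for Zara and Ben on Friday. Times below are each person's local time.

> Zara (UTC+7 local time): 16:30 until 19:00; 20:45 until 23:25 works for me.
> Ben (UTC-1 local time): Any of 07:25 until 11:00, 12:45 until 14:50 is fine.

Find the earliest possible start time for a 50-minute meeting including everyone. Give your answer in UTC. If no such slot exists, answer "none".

09:30

Zara in UTC: 09:30-12:00, 13:45-16:25 (subtract 7h to convert from UTC+7).
Ben in UTC: 08:25-12:00, 13:45-15:50 (add 1h to convert from UTC-1).
Zara ∩ Ben: 09:30-12:00, 13:45-15:50.
Those are the intersection windows.
The first common window of at least 50 minutes is 09:30-12:00, so the earliest start is 09:30.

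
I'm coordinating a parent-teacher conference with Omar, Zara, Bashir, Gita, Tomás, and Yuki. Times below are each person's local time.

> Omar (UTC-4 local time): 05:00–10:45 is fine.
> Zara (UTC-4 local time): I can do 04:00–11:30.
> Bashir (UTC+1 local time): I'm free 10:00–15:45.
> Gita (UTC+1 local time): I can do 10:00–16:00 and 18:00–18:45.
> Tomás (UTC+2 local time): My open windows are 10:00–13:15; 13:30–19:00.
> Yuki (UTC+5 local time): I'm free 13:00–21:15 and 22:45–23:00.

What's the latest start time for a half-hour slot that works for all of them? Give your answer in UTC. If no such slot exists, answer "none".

Omar in UTC: 09:00-14:45 (add 4h to convert from UTC-4).
Zara in UTC: 08:00-15:30 (add 4h to convert from UTC-4).
Bashir in UTC: 09:00-14:45 (subtract 1h to convert from UTC+1).
Gita in UTC: 09:00-15:00, 17:00-17:45 (subtract 1h to convert from UTC+1).
Tomás in UTC: 08:00-11:15, 11:30-17:00 (subtract 2h to convert from UTC+2).
Yuki in UTC: 08:00-16:15, 17:45-18:00 (subtract 5h to convert from UTC+5).
Omar ∩ Zara: 09:00-14:45.
Omar ∩ Zara ∩ Bashir: 09:00-14:45.
Omar ∩ Zara ∩ Bashir ∩ Gita: 09:00-14:45.
Omar ∩ Zara ∩ Bashir ∩ Gita ∩ Tomás: 09:00-11:15, 11:30-14:45.
Omar ∩ Zara ∩ Bashir ∩ Gita ∩ Tomás ∩ Yuki: 09:00-11:15, 11:30-14:45.
The last common window of at least 30 minutes is 11:30-14:45; a 30-minute meeting can start as late as 14:15 and still end by 14:45.

14:15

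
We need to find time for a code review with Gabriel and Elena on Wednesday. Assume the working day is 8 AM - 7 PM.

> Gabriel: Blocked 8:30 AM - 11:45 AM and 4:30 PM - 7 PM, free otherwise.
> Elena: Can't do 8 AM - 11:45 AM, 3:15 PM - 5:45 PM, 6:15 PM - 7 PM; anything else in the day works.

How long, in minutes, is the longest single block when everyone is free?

Gabriel free: 08:00-08:30, 11:45-16:30 (invert busy blocks within the working day).
Elena free: 11:45-15:15, 17:45-18:15 (invert busy blocks within the working day).
Gabriel ∩ Elena: 11:45-15:15.
Those are the intersection windows.
The longest is 11:45-15:15 at 210 minutes.

210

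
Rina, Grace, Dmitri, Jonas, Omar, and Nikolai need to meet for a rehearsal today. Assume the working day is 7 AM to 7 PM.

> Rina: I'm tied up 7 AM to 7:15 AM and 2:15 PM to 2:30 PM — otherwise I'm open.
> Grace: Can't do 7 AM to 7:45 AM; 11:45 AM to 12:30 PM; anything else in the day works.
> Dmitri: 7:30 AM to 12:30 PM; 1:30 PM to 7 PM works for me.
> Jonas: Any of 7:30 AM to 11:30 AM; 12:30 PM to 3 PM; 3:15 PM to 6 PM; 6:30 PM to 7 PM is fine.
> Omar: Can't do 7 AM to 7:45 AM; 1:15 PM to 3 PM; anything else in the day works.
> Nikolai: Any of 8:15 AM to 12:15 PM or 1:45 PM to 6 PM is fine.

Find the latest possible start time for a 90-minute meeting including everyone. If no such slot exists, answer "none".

16:30

Rina free: 07:15-14:15, 14:30-19:00 (invert busy blocks within the working day).
Grace free: 07:45-11:45, 12:30-19:00 (invert busy blocks within the working day).
Dmitri free: 07:30-12:30, 13:30-19:00.
Jonas free: 07:30-11:30, 12:30-15:00, 15:15-18:00, 18:30-19:00.
Omar free: 07:45-13:15, 15:00-19:00 (invert busy blocks within the working day).
Nikolai free: 08:15-12:15, 13:45-18:00.
Rina ∩ Grace: 07:45-11:45, 12:30-14:15, 14:30-19:00.
Rina ∩ Grace ∩ Dmitri: 07:45-11:45, 13:30-14:15, 14:30-19:00.
Rina ∩ Grace ∩ Dmitri ∩ Jonas: 07:45-11:30, 13:30-14:15, 14:30-15:00, 15:15-18:00, 18:30-19:00.
Rina ∩ Grace ∩ Dmitri ∩ Jonas ∩ Omar: 07:45-11:30, 15:15-18:00, 18:30-19:00.
Rina ∩ Grace ∩ Dmitri ∩ Jonas ∩ Omar ∩ Nikolai: 08:15-11:30, 15:15-18:00.
The last common window of at least 90 minutes is 15:15-18:00; a 90-minute meeting can start as late as 16:30 and still end by 18:00.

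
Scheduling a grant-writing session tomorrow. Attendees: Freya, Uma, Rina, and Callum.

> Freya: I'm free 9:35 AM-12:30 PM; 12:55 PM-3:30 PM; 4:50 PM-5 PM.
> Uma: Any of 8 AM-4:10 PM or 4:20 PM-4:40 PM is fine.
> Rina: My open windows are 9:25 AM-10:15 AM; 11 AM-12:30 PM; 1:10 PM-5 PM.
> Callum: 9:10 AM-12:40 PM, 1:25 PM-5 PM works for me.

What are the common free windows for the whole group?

09:35-10:15, 11:00-12:30, 13:25-15:30

Freya ∩ Uma: 09:35-12:30, 12:55-15:30.
Freya ∩ Uma ∩ Rina: 09:35-10:15, 11:00-12:30, 13:10-15:30.
Freya ∩ Uma ∩ Rina ∩ Callum: 09:35-10:15, 11:00-12:30, 13:25-15:30.
Those are the intersection windows.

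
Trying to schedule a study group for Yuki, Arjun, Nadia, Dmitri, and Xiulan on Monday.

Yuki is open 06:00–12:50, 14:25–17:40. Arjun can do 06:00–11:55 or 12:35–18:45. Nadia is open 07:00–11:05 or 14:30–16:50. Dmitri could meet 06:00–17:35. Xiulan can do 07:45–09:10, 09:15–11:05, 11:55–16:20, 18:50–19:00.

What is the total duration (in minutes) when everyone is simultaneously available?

Yuki ∩ Arjun: 06:00-11:55, 12:35-12:50, 14:25-17:40.
Yuki ∩ Arjun ∩ Nadia: 07:00-11:05, 14:30-16:50.
Yuki ∩ Arjun ∩ Nadia ∩ Dmitri: 07:00-11:05, 14:30-16:50.
Yuki ∩ Arjun ∩ Nadia ∩ Dmitri ∩ Xiulan: 07:45-09:10, 09:15-11:05, 14:30-16:20.
Summing the common windows: 85 + 110 + 110 = 305 minutes.

305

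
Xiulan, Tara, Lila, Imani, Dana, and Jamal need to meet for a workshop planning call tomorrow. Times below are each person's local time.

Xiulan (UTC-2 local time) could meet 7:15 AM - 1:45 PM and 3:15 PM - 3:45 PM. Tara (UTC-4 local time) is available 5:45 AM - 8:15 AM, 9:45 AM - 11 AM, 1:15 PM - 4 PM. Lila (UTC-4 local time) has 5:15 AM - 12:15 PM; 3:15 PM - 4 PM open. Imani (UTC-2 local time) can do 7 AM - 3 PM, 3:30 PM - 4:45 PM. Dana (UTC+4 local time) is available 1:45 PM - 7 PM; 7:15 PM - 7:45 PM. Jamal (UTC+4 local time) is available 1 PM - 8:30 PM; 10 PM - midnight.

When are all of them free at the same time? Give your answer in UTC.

09:45-12:15, 13:45-15:00

Xiulan in UTC: 09:15-15:45, 17:15-17:45 (add 2h to convert from UTC-2).
Tara in UTC: 09:45-12:15, 13:45-15:00, 17:15-20:00 (add 4h to convert from UTC-4).
Lila in UTC: 09:15-16:15, 19:15-20:00 (add 4h to convert from UTC-4).
Imani in UTC: 09:00-17:00, 17:30-18:45 (add 2h to convert from UTC-2).
Dana in UTC: 09:45-15:00, 15:15-15:45 (subtract 4h to convert from UTC+4).
Jamal in UTC: 09:00-16:30, 18:00-20:00 (subtract 4h to convert from UTC+4).
Xiulan ∩ Tara: 09:45-12:15, 13:45-15:00, 17:15-17:45.
Xiulan ∩ Tara ∩ Lila: 09:45-12:15, 13:45-15:00.
Xiulan ∩ Tara ∩ Lila ∩ Imani: 09:45-12:15, 13:45-15:00.
Xiulan ∩ Tara ∩ Lila ∩ Imani ∩ Dana: 09:45-12:15, 13:45-15:00.
Xiulan ∩ Tara ∩ Lila ∩ Imani ∩ Dana ∩ Jamal: 09:45-12:15, 13:45-15:00.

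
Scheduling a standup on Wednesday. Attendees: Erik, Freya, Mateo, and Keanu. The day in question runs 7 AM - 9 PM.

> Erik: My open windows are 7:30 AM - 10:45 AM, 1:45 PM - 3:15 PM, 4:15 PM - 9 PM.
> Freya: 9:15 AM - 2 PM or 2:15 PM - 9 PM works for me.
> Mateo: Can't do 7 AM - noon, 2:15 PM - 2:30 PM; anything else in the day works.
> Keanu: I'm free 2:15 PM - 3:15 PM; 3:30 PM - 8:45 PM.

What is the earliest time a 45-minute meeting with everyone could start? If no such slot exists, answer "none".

Erik free: 07:30-10:45, 13:45-15:15, 16:15-21:00.
Freya free: 09:15-14:00, 14:15-21:00.
Mateo free: 12:00-14:15, 14:30-21:00 (invert busy blocks within the working day).
Keanu free: 14:15-15:15, 15:30-20:45.
Erik ∩ Freya: 09:15-10:45, 13:45-14:00, 14:15-15:15, 16:15-21:00.
Erik ∩ Freya ∩ Mateo: 13:45-14:00, 14:30-15:15, 16:15-21:00.
Erik ∩ Freya ∩ Mateo ∩ Keanu: 14:30-15:15, 16:15-20:45.
The first common window of at least 45 minutes is 14:30-15:15, so the earliest start is 14:30.

14:30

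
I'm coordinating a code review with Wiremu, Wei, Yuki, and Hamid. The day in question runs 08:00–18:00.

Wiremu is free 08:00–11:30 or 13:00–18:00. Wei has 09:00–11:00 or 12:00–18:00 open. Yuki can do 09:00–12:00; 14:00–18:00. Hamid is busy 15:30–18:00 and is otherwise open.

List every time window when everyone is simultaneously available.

Wiremu free: 08:00-11:30, 13:00-18:00.
Wei free: 09:00-11:00, 12:00-18:00.
Yuki free: 09:00-12:00, 14:00-18:00.
Hamid free: 08:00-15:30 (invert busy blocks within the working day).
Wiremu ∩ Wei: 09:00-11:00, 13:00-18:00.
Wiremu ∩ Wei ∩ Yuki: 09:00-11:00, 14:00-18:00.
Wiremu ∩ Wei ∩ Yuki ∩ Hamid: 09:00-11:00, 14:00-15:30.

09:00-11:00, 14:00-15:30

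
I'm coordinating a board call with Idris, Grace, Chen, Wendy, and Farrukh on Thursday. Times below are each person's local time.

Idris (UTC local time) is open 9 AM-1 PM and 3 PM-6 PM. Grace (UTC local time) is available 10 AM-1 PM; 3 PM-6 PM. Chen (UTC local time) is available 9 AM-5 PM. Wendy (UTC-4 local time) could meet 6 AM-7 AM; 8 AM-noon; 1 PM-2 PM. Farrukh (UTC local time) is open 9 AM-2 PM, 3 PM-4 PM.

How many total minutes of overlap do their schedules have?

Idris in UTC: 09:00-13:00, 15:00-18:00.
Grace in UTC: 10:00-13:00, 15:00-18:00.
Chen in UTC: 09:00-17:00.
Wendy in UTC: 10:00-11:00, 12:00-16:00, 17:00-18:00 (add 4h to convert from UTC-4).
Farrukh in UTC: 09:00-14:00, 15:00-16:00.
Idris ∩ Grace: 10:00-13:00, 15:00-18:00.
Idris ∩ Grace ∩ Chen: 10:00-13:00, 15:00-17:00.
Idris ∩ Grace ∩ Chen ∩ Wendy: 10:00-11:00, 12:00-13:00, 15:00-16:00.
Idris ∩ Grace ∩ Chen ∩ Wendy ∩ Farrukh: 10:00-11:00, 12:00-13:00, 15:00-16:00.
Summing the common windows: 60 + 60 + 60 = 180 minutes.

180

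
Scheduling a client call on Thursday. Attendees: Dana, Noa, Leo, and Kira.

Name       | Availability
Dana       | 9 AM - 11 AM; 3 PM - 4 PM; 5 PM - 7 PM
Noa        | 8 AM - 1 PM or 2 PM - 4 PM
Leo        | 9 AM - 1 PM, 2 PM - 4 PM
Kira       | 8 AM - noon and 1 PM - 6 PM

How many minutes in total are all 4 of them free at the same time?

Dana ∩ Noa: 09:00-11:00, 15:00-16:00.
Dana ∩ Noa ∩ Leo: 09:00-11:00, 15:00-16:00.
Dana ∩ Noa ∩ Leo ∩ Kira: 09:00-11:00, 15:00-16:00.
Those are the intersection windows.
Summing the common windows: 120 + 60 = 180 minutes.

180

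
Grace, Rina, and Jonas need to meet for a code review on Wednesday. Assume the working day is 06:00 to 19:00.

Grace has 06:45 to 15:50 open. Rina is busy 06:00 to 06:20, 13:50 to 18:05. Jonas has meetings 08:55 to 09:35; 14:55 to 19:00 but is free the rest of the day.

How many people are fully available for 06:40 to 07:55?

Grace free: 06:45-15:50.
Rina free: 06:20-13:50, 18:05-19:00 (invert busy blocks within the working day).
Jonas free: 06:00-08:55, 09:35-14:55 (invert busy blocks within the working day).
Rina and Jonas can make the full 06:40-07:55 slot — that's 2.

2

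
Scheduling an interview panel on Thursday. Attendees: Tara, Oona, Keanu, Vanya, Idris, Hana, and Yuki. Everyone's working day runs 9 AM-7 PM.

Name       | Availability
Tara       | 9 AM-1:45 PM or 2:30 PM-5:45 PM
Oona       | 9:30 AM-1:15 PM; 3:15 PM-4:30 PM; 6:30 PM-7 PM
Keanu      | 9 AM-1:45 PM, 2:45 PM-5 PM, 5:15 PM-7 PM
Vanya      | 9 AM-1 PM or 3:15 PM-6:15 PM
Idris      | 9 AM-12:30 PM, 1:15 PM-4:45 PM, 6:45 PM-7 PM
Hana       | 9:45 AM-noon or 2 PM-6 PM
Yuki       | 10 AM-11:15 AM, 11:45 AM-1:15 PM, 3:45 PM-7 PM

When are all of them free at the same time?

10:00-11:15, 11:45-12:00, 15:45-16:30

Tara ∩ Oona: 09:30-13:15, 15:15-16:30.
Tara ∩ Oona ∩ Keanu: 09:30-13:15, 15:15-16:30.
Tara ∩ Oona ∩ Keanu ∩ Vanya: 09:30-13:00, 15:15-16:30.
Tara ∩ Oona ∩ Keanu ∩ Vanya ∩ Idris: 09:30-12:30, 15:15-16:30.
Tara ∩ Oona ∩ Keanu ∩ Vanya ∩ Idris ∩ Hana: 09:45-12:00, 15:15-16:30.
Tara ∩ Oona ∩ Keanu ∩ Vanya ∩ Idris ∩ Hana ∩ Yuki: 10:00-11:15, 11:45-12:00, 15:45-16:30.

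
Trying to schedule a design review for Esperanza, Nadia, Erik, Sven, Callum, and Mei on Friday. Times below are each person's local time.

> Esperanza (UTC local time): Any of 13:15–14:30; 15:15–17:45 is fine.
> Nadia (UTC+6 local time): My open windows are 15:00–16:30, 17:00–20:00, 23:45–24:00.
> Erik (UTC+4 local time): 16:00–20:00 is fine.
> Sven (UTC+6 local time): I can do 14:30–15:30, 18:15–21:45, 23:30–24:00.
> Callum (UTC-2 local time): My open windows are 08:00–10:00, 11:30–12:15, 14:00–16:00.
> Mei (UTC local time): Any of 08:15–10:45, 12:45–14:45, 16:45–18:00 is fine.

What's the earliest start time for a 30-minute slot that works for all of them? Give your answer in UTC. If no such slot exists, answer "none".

13:30

Esperanza in UTC: 13:15-14:30, 15:15-17:45.
Nadia in UTC: 09:00-10:30, 11:00-14:00, 17:45-18:00 (subtract 6h to convert from UTC+6).
Erik in UTC: 12:00-16:00 (subtract 4h to convert from UTC+4).
Sven in UTC: 08:30-09:30, 12:15-15:45, 17:30-18:00 (subtract 6h to convert from UTC+6).
Callum in UTC: 10:00-12:00, 13:30-14:15, 16:00-18:00 (add 2h to convert from UTC-2).
Mei in UTC: 08:15-10:45, 12:45-14:45, 16:45-18:00.
Esperanza ∩ Nadia: 13:15-14:00.
Esperanza ∩ Nadia ∩ Erik: 13:15-14:00.
Esperanza ∩ Nadia ∩ Erik ∩ Sven: 13:15-14:00.
Esperanza ∩ Nadia ∩ Erik ∩ Sven ∩ Callum: 13:30-14:00.
Esperanza ∩ Nadia ∩ Erik ∩ Sven ∩ Callum ∩ Mei: 13:30-14:00.
The first common window of at least 30 minutes is 13:30-14:00, so the earliest start is 13:30.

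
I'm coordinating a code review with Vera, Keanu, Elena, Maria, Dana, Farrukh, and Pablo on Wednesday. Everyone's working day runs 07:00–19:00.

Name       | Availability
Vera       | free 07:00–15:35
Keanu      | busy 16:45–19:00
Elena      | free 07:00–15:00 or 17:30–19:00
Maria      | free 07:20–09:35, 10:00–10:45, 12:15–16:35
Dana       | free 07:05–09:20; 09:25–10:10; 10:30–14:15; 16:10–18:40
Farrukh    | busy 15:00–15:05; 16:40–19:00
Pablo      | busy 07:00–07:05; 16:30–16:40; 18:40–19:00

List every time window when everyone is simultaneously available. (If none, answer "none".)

Vera free: 07:00-15:35.
Keanu free: 07:00-16:45 (invert busy blocks within the working day).
Elena free: 07:00-15:00, 17:30-19:00.
Maria free: 07:20-09:35, 10:00-10:45, 12:15-16:35.
Dana free: 07:05-09:20, 09:25-10:10, 10:30-14:15, 16:10-18:40.
Farrukh free: 07:00-15:00, 15:05-16:40 (invert busy blocks within the working day).
Pablo free: 07:05-16:30, 16:40-18:40 (invert busy blocks within the working day).
Vera ∩ Keanu: 07:00-15:35.
Vera ∩ Keanu ∩ Elena: 07:00-15:00.
Vera ∩ Keanu ∩ Elena ∩ Maria: 07:20-09:35, 10:00-10:45, 12:15-15:00.
Vera ∩ Keanu ∩ Elena ∩ Maria ∩ Dana: 07:20-09:20, 09:25-09:35, 10:00-10:10, 10:30-10:45, 12:15-14:15.
Vera ∩ Keanu ∩ Elena ∩ Maria ∩ Dana ∩ Farrukh: 07:20-09:20, 09:25-09:35, 10:00-10:10, 10:30-10:45, 12:15-14:15.
Vera ∩ Keanu ∩ Elena ∩ Maria ∩ Dana ∩ Farrukh ∩ Pablo: 07:20-09:20, 09:25-09:35, 10:00-10:10, 10:30-10:45, 12:15-14:15.

07:20-09:20, 09:25-09:35, 10:00-10:10, 10:30-10:45, 12:15-14:15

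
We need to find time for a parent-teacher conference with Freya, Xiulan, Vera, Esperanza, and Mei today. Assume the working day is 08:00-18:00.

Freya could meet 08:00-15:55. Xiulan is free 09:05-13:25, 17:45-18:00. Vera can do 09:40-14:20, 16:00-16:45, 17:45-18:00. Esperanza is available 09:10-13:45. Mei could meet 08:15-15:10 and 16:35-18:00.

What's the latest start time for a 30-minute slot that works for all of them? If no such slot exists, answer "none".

12:55

Freya ∩ Xiulan: 09:05-13:25.
Freya ∩ Xiulan ∩ Vera: 09:40-13:25.
Freya ∩ Xiulan ∩ Vera ∩ Esperanza: 09:40-13:25.
Freya ∩ Xiulan ∩ Vera ∩ Esperanza ∩ Mei: 09:40-13:25.
So the common availability across everyone is 09:40-13:25.
The last common window of at least 30 minutes is 09:40-13:25; a 30-minute meeting can start as late as 12:55 and still end by 13:25.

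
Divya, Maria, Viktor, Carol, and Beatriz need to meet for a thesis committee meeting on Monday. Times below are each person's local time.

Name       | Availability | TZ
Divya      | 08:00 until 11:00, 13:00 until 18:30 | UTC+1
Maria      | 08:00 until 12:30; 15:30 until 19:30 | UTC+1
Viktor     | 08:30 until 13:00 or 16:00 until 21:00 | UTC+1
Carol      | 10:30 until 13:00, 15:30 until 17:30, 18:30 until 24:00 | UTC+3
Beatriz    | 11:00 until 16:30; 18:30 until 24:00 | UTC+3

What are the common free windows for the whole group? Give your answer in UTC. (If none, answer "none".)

08:00-10:00, 15:30-17:30

Divya in UTC: 07:00-10:00, 12:00-17:30 (subtract 1h to convert from UTC+1).
Maria in UTC: 07:00-11:30, 14:30-18:30 (subtract 1h to convert from UTC+1).
Viktor in UTC: 07:30-12:00, 15:00-20:00 (subtract 1h to convert from UTC+1).
Carol in UTC: 07:30-10:00, 12:30-14:30, 15:30-21:00 (subtract 3h to convert from UTC+3).
Beatriz in UTC: 08:00-13:30, 15:30-21:00 (subtract 3h to convert from UTC+3).
Divya ∩ Maria: 07:00-10:00, 14:30-17:30.
Divya ∩ Maria ∩ Viktor: 07:30-10:00, 15:00-17:30.
Divya ∩ Maria ∩ Viktor ∩ Carol: 07:30-10:00, 15:30-17:30.
Divya ∩ Maria ∩ Viktor ∩ Carol ∩ Beatriz: 08:00-10:00, 15:30-17:30.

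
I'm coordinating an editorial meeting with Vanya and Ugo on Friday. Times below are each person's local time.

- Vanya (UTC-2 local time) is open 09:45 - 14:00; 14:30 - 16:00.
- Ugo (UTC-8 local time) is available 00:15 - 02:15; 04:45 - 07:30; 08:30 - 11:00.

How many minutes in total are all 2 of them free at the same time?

Vanya in UTC: 11:45-16:00, 16:30-18:00 (add 2h to convert from UTC-2).
Ugo in UTC: 08:15-10:15, 12:45-15:30, 16:30-19:00 (add 8h to convert from UTC-8).
Vanya ∩ Ugo: 12:45-15:30, 16:30-18:00.
Those are the intersection windows.
Summing the common windows: 165 + 90 = 255 minutes.

255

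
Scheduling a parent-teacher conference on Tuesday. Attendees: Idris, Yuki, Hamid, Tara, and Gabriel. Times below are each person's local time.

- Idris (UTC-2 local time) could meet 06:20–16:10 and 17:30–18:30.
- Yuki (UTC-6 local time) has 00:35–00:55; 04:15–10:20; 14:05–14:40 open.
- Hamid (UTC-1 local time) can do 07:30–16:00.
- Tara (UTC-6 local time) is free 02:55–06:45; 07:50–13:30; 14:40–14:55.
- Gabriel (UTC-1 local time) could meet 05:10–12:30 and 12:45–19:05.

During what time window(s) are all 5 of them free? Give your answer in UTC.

Idris in UTC: 08:20-18:10, 19:30-20:30 (add 2h to convert from UTC-2).
Yuki in UTC: 06:35-06:55, 10:15-16:20, 20:05-20:40 (add 6h to convert from UTC-6).
Hamid in UTC: 08:30-17:00 (add 1h to convert from UTC-1).
Tara in UTC: 08:55-12:45, 13:50-19:30, 20:40-20:55 (add 6h to convert from UTC-6).
Gabriel in UTC: 06:10-13:30, 13:45-20:05 (add 1h to convert from UTC-1).
Idris ∩ Yuki: 10:15-16:20, 20:05-20:30.
Idris ∩ Yuki ∩ Hamid: 10:15-16:20.
Idris ∩ Yuki ∩ Hamid ∩ Tara: 10:15-12:45, 13:50-16:20.
Idris ∩ Yuki ∩ Hamid ∩ Tara ∩ Gabriel: 10:15-12:45, 13:50-16:20.
Those are the intersection windows.

10:15-12:45, 13:50-16:20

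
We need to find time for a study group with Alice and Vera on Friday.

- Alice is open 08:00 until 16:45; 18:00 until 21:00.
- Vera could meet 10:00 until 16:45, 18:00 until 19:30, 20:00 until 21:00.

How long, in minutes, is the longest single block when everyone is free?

Alice ∩ Vera: 10:00-16:45, 18:00-19:30, 20:00-21:00.
The longest is 10:00-16:45 at 405 minutes.

405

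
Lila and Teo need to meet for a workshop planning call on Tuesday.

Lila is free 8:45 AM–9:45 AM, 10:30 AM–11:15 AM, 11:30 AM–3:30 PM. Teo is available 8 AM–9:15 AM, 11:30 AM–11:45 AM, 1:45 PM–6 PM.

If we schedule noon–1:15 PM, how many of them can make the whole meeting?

1

Lila can make the full 12:00-13:15 slot — that's 1.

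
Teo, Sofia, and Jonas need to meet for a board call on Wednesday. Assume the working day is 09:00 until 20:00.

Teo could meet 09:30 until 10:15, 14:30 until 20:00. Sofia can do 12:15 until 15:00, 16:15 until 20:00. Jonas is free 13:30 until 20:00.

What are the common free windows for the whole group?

Teo ∩ Sofia: 14:30-15:00, 16:15-20:00.
Teo ∩ Sofia ∩ Jonas: 14:30-15:00, 16:15-20:00.

14:30-15:00, 16:15-20:00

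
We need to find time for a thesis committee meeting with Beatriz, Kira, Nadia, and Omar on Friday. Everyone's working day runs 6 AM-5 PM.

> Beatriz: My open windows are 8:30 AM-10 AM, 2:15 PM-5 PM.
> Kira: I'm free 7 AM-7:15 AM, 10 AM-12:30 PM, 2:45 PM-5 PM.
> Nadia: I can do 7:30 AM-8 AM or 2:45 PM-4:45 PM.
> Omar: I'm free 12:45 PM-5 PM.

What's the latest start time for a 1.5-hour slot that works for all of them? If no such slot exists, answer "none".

Beatriz ∩ Kira: 14:45-17:00.
Beatriz ∩ Kira ∩ Nadia: 14:45-16:45.
Beatriz ∩ Kira ∩ Nadia ∩ Omar: 14:45-16:45.
The last common window of at least 90 minutes is 14:45-16:45; a 90-minute meeting can start as late as 15:15 and still end by 16:45.

15:15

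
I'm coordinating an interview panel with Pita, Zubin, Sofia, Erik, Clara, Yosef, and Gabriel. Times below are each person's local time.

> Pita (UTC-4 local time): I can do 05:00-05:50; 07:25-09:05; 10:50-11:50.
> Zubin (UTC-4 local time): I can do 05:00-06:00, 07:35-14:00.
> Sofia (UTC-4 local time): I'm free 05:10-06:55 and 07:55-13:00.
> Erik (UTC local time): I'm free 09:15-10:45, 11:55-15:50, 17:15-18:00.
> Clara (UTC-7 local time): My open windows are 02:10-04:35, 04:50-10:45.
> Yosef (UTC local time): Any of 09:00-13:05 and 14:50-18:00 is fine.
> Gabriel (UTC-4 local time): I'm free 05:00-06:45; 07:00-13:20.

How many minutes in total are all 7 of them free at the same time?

Pita in UTC: 09:00-09:50, 11:25-13:05, 14:50-15:50 (add 4h to convert from UTC-4).
Zubin in UTC: 09:00-10:00, 11:35-18:00 (add 4h to convert from UTC-4).
Sofia in UTC: 09:10-10:55, 11:55-17:00 (add 4h to convert from UTC-4).
Erik in UTC: 09:15-10:45, 11:55-15:50, 17:15-18:00.
Clara in UTC: 09:10-11:35, 11:50-17:45 (add 7h to convert from UTC-7).
Yosef in UTC: 09:00-13:05, 14:50-18:00.
Gabriel in UTC: 09:00-10:45, 11:00-17:20 (add 4h to convert from UTC-4).
Pita ∩ Zubin: 09:00-09:50, 11:35-13:05, 14:50-15:50.
Pita ∩ Zubin ∩ Sofia: 09:10-09:50, 11:55-13:05, 14:50-15:50.
Pita ∩ Zubin ∩ Sofia ∩ Erik: 09:15-09:50, 11:55-13:05, 14:50-15:50.
Pita ∩ Zubin ∩ Sofia ∩ Erik ∩ Clara: 09:15-09:50, 11:55-13:05, 14:50-15:50.
Pita ∩ Zubin ∩ Sofia ∩ Erik ∩ Clara ∩ Yosef: 09:15-09:50, 11:55-13:05, 14:50-15:50.
Pita ∩ Zubin ∩ Sofia ∩ Erik ∩ Clara ∩ Yosef ∩ Gabriel: 09:15-09:50, 11:55-13:05, 14:50-15:50.
So the common availability across everyone is 09:15-09:50, 11:55-13:05, 14:50-15:50.
Summing the common windows: 35 + 70 + 60 = 165 minutes.

165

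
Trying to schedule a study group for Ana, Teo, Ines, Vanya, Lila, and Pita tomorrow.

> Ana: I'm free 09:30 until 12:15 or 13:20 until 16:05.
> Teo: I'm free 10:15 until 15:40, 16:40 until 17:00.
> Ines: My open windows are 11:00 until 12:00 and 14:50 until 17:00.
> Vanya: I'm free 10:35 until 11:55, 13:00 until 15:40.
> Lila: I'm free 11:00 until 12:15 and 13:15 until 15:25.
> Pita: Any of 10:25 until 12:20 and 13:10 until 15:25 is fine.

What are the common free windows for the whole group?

Ana ∩ Teo: 10:15-12:15, 13:20-15:40.
Ana ∩ Teo ∩ Ines: 11:00-12:00, 14:50-15:40.
Ana ∩ Teo ∩ Ines ∩ Vanya: 11:00-11:55, 14:50-15:40.
Ana ∩ Teo ∩ Ines ∩ Vanya ∩ Lila: 11:00-11:55, 14:50-15:25.
Ana ∩ Teo ∩ Ines ∩ Vanya ∩ Lila ∩ Pita: 11:00-11:55, 14:50-15:25.

11:00-11:55, 14:50-15:25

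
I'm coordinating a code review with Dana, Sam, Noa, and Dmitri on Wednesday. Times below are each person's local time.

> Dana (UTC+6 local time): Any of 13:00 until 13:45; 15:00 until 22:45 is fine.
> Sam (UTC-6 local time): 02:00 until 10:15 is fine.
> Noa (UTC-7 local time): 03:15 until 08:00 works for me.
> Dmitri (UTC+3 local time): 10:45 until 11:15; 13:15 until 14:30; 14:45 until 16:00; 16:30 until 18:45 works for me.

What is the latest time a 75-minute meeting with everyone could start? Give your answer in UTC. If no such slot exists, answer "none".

13:45

Dana in UTC: 07:00-07:45, 09:00-16:45 (subtract 6h to convert from UTC+6).
Sam in UTC: 08:00-16:15 (add 6h to convert from UTC-6).
Noa in UTC: 10:15-15:00 (add 7h to convert from UTC-7).
Dmitri in UTC: 07:45-08:15, 10:15-11:30, 11:45-13:00, 13:30-15:45 (subtract 3h to convert from UTC+3).
Dana ∩ Sam: 09:00-16:15.
Dana ∩ Sam ∩ Noa: 10:15-15:00.
Dana ∩ Sam ∩ Noa ∩ Dmitri: 10:15-11:30, 11:45-13:00, 13:30-15:00.
So the common availability across everyone is 10:15-11:30, 11:45-13:00, 13:30-15:00.
The last common window of at least 75 minutes is 13:30-15:00; a 75-minute meeting can start as late as 13:45 and still end by 15:00.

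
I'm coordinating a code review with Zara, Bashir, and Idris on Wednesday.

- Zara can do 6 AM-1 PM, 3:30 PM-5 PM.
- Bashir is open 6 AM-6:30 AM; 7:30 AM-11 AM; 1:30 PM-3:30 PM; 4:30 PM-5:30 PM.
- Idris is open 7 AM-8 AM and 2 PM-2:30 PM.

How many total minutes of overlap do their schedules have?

30

Zara ∩ Bashir: 06:00-06:30, 07:30-11:00, 16:30-17:00.
Zara ∩ Bashir ∩ Idris: 07:30-08:00.
Those are the intersection windows.
That's a single block of 30 minutes.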